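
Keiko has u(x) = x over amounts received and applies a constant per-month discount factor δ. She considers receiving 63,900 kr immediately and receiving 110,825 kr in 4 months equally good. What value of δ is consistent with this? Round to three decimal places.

δ ≈ 0.871

Equating discounted utilities: u(63900) = δ^4·u(110825) ⇒ δ^4 = u(63900)/u(110825).
With u(x) = x: δ^4 = 63900/110825 = 0.57658.
So δ = 0.57658^(1/4) ≈ 0.871.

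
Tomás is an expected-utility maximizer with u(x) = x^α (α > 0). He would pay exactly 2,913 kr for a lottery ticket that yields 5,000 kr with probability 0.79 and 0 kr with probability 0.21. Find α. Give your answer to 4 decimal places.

α ≈ 0.4363

The lottery's expected utility is 0.79·u(5000) + 0.21·u(0) = 0.79·5000^α (since u(0) = 0 for α > 0).
Setting u(2913) equal to that: 2913^α = 0.79·5000^α ⇒ (2913/5000)^α = 0.79.
α = ln(0.79) / ln(2913/5000) = -0.2357223/-0.5402544 ≈ 0.4363.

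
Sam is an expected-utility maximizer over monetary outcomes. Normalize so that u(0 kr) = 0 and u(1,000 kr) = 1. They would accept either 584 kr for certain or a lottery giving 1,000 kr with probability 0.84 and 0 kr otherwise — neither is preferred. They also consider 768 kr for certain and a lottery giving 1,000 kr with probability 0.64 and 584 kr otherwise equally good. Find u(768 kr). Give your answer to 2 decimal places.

0.94

First, u(584 kr) = 0.84·u(1,000 kr) + 0.16·u(0 kr) = 0.84.
The second indifference gives u(768 kr) = 0.64·u(1,000 kr) + 0.36·u(584 kr) = 0.64·1.00 + 0.36·0.84 = 0.9424.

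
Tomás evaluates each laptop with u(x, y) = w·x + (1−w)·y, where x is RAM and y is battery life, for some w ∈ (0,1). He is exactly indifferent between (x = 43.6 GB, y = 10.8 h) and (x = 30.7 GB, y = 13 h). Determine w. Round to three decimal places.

w = 0.146

Equating utilities: w·43.6 + (1−w)·10.8 = w·30.7 + (1−w)·13.
Rearranging, 12.9·w − 2.2·(1−w) = 0.
So w/(1−w) = 2.2/12.9 = 0.1705, giving w = 2.2/(12.9+2.2) = 0.146.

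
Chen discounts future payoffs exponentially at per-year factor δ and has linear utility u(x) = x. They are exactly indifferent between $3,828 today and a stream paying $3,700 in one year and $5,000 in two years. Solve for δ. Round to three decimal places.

δ ≈ 0.580

The stream is worth 3700δ + 5000δ² today, so 3700δ + 5000δ² = 3828.
So 5000δ² + 3700δ − 3828 = 0.
δ = (−3700 + √(3700² + 4·5000·3828)) / (2·5000) = (−3700 + √90250000.00) / 10000 ≈ 0.580.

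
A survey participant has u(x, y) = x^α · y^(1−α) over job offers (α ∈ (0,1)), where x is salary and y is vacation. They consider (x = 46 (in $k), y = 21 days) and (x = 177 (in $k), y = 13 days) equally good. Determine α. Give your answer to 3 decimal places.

α ≈ 0.262

The Cobb–Douglas utilities coincide, so 46^α·21^(1−α) = 177^α·13^(1−α).
(46/177)^α = (13/21)^(1−α); take logs: α·ln(46/177) = (1−α)·ln(13/21), i.e. α·-1.347508 = (1−α)·-0.479573.
Thus α·(-1.827081) = -0.479573, so α = -0.479573/-1.827081 ≈ 0.262.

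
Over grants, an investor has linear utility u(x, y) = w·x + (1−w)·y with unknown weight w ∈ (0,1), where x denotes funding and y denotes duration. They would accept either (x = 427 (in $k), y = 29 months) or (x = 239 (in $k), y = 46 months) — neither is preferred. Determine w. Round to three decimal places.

w = 0.083

Indifference: w·427 + (1−w)·29 = w·239 + (1−w)·46.
Rearranging, 188·w − 17·(1−w) = 0.
Hence w = 17/(188+17) = 17/205 = 0.083.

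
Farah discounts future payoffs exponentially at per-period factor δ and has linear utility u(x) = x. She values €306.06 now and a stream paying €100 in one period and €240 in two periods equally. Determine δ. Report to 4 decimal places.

δ ≈ 0.9400

The stream is worth 100δ + 240δ² today, so 100δ + 240δ² = 306.06.
Rearranged: 240δ² + 100δ − 306.06 = 0.
δ = (−100 + √(100² + 4·240·306.06)) / (2·240) = (−100 + √303817.60) / 480 ≈ 0.9400.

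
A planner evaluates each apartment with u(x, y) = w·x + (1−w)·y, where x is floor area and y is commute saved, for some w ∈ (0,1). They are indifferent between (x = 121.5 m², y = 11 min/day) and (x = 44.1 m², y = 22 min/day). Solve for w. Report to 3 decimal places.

Equating utilities: w·121.5 + (1−w)·11 = w·44.1 + (1−w)·22.
Collecting terms: w·77.4 = (1−w)·11.
So w/(1−w) = 11/77.4 = 0.1421, giving w = 11/(77.4+11) = 0.124.

w = 0.124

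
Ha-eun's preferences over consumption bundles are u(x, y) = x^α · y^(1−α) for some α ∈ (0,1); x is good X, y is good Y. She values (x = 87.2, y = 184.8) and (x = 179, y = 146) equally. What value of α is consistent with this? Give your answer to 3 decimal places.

Indifference: 87.2^α · 184.8^(1−α) = 179^α · 146^(1−α).
Rearrange to (87.2/179)^α = (146/184.8)^(1−α) and take logs: α·-0.719181 = (1−α)·-0.235668.
Thus α·(-0.954849) = -0.235668, so α = -0.235668/-0.954849 ≈ 0.247.

α ≈ 0.247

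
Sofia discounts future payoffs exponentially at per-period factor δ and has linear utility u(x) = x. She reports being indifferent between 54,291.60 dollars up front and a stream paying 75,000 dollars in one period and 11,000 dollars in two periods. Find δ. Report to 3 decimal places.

δ ≈ 0.660

The stream is worth 75000δ + 11000δ² today, so 75000δ + 11000δ² = 54291.60.
That is, 11000δ² + 75000δ − 54291.60 = 0, a quadratic in δ.
By the quadratic formula (taking the positive root), δ = (−75000 + √8013830400.00) / 22000 ≈ 0.660.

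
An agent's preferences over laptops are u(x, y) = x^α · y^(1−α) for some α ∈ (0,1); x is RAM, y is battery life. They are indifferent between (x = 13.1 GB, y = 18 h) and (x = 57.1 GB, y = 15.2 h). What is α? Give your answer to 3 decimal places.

Indifference: 13.1^α · 18^(1−α) = 57.1^α · 15.2^(1−α).
(13.1/57.1)^α = (15.2/18)^(1−α); take logs: α·ln(13.1/57.1) = (1−α)·ln(15.2/18), i.e. α·-1.472192 = (1−α)·-0.169076.
With A = -1.472192 and B = -0.169076: α·A = (1−α)·B, so α = B/(A+B) = -0.169076/-1.641268 ≈ 0.103.

α ≈ 0.103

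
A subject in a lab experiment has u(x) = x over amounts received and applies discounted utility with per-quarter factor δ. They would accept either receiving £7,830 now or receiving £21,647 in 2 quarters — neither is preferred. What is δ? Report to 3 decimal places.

δ ≈ 0.601

Equating discounted utilities: u(7830) = δ^2·u(21647) ⇒ δ^2 = u(7830)/u(21647).
With u(x) = x: δ^2 = 7830/21647 = 0.36171.
Hence δ = (0.36171)^(1/2) = 0.60143.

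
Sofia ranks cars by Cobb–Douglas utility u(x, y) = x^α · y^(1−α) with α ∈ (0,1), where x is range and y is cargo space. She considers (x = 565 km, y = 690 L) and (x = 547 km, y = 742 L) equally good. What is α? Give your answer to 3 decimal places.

The Cobb–Douglas utilities coincide, so 565^α·690^(1−α) = 547^α·742^(1−α).
(565/547)^α = (742/690)^(1−α); take logs: α·ln(565/547) = (1−α)·ln(742/690), i.e. α·0.032377 = (1−α)·0.072658.
With A = 0.032377 and B = 0.072658: α·A = (1−α)·B, so α = B/(A+B) = 0.072658/0.105035 ≈ 0.692.

α ≈ 0.692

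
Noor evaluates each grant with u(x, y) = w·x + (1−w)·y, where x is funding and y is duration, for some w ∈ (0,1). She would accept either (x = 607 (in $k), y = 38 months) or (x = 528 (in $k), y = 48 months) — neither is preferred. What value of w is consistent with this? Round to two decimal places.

Indifference: w·607 + (1−w)·38 = w·528 + (1−w)·48.
Rearranging, 79·w − 10·(1−w) = 0.
The marginal rate of substitution is 10/79, so w = 10/(79+10) = 0.11.

w = 0.11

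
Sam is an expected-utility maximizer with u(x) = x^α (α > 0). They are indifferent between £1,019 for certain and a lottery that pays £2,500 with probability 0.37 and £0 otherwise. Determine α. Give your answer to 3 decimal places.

EU(lottery) = 0.37·2500^α + 0.63·0 = 0.37·2500^α.
Indifference: 1019^α = 0.37·2500^α, so (1019/2500)^α = 0.37.
Taking logs: α·ln(1019/2500) = ln(0.37), so α = -0.994252 / -0.897469 ≈ 1.108.

α ≈ 1.108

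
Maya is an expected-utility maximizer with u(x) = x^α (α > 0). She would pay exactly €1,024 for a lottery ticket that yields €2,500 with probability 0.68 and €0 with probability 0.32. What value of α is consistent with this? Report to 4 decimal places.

α ≈ 0.4321

EU(lottery) = 0.68·2500^α + 0.32·0 = 0.68·2500^α.
Equating: 1024^α = 0.68·2500^α, i.e. 0.4096^α = 0.68.
Take logs: α = ln 0.68 / ln(1024/2500) ≈ 0.432079.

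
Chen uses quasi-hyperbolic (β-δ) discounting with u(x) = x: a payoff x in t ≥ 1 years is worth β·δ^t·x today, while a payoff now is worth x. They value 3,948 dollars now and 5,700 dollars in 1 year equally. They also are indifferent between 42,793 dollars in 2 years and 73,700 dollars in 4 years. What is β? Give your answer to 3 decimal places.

β ≈ 0.909

The second indifference involves only future payoffs, so β cancels: β·δ^2·42793 = β·δ^4·73700, giving δ^2 = 42793/73700 = 0.58064, so δ = 0.76200.
Now use the now-vs-future pair: 3948 = β·δ·5700 gives β = 3948/(0.76200·5700) ≈ 0.909.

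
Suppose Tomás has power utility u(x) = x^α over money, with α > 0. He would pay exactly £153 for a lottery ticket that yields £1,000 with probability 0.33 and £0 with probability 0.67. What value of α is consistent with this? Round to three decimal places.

α ≈ 0.591

Since u(0) = 0, the lottery's EU is 0.33·1000^α.
Indifference: 153^α = 0.33·1000^α, so (153/1000)^α = 0.33.
Taking logs: α·ln(153/1000) = ln(0.33), so α = -1.108663 / -1.877317 ≈ 0.591.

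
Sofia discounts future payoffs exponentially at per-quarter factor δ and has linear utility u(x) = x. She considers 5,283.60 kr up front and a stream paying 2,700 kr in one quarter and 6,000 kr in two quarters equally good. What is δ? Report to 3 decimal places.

δ ≈ 0.740

The stream is worth 2700δ + 6000δ² today, so 2700δ + 6000δ² = 5283.60.
That is, 6000δ² + 2700δ − 5283.60 = 0, a quadratic in δ.
The positive root is δ = [−2700 + √(2700² + 4·6000·5283.60)] / (2·6000) = (−2700 + 11580.000)/12000 ≈ 0.740.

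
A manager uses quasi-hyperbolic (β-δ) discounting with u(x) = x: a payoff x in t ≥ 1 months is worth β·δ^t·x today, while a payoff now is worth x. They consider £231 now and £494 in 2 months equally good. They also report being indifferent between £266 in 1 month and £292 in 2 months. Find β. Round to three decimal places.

The second indifference involves only future payoffs, so β cancels: β·δ^1·266 = β·δ^2·292, giving δ = 266/292 = 0.91096.
Substituting δ into 231 = β·δ^2·494: β = 231/(409.944) ≈ 0.563.

β ≈ 0.563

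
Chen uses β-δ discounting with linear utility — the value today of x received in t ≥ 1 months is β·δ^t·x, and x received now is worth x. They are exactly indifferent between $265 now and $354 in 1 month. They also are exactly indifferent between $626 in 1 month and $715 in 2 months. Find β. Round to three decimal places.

β ≈ 0.855

The second indifference involves only future payoffs, so β cancels: β·δ^1·626 = β·δ^2·715, giving δ = 626/715 = 0.87552.
Substituting δ into 265 = β·δ·354: β = 265/(309.936) ≈ 0.855.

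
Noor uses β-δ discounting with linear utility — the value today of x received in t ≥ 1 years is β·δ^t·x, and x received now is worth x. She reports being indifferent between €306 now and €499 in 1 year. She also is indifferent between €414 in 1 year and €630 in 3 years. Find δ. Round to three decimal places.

The second indifference involves only future payoffs, so β cancels: β·δ^1·414 = β·δ^3·630, giving δ^2 = 414/630 = 0.65714, so δ = 0.81064.

δ ≈ 0.811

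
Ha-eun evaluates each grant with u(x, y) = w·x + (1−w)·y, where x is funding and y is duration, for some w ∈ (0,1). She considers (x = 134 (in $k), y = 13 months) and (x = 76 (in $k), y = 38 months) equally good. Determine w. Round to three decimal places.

w = 0.301

Indifference: w·134 + (1−w)·13 = w·76 + (1−w)·38.
Collecting terms: w·58 = (1−w)·25.
So w/(1−w) = 25/58 = 0.4310, giving w = 25/(58+25) = 0.301.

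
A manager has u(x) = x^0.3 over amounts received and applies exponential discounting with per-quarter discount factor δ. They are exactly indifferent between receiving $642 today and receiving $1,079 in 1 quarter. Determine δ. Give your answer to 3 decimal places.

Equating discounted utilities: u(642) = δ·u(1079) ⇒ δ = u(642)/u(1079).
Since u(x) = x^0.3, δ = (642/1079)^0.3 = 0.59500^0.3 = 0.85576.

δ ≈ 0.856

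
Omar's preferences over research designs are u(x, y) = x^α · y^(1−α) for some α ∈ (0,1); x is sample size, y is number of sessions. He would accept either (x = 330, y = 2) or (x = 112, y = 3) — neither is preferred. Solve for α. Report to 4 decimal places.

The Cobb–Douglas utilities coincide, so 330^α·2^(1−α) = 112^α·3^(1−α).
Taking logs: α·ln 330 + (1−α)·ln 2 = α·ln 112 + (1−α)·ln 3, i.e. α·1.0805938 = (1−α)·0.4054651.
With A = 1.0805938 and B = 0.4054651: α·A = (1−α)·B, so α = B/(A+B) = 0.4054651/1.4860589 ≈ 0.2728.

α ≈ 0.2728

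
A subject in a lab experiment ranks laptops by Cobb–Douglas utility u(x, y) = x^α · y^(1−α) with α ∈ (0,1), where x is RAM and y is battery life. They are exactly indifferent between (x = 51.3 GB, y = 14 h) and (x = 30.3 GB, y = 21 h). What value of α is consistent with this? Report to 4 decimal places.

α ≈ 0.4350

The Cobb–Douglas utilities coincide, so 51.3^α·14^(1−α) = 30.3^α·21^(1−α).
(51.3/30.3)^α = (21/14)^(1−α); take logs: α·ln(51.3/30.3) = (1−α)·ln(21/14), i.e. α·0.5265430 = (1−α)·0.4054651.
With A = 0.5265430 and B = 0.4054651: α·A = (1−α)·B, so α = B/(A+B) = 0.4054651/0.9320081 ≈ 0.4350.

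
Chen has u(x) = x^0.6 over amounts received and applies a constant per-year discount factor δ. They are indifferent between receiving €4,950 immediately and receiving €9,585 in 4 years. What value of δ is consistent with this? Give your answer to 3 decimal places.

Indifference means u(4950) = δ^4 · u(9585), so δ^4 = u(4950)/u(9585).
With u(x) = x^0.6: δ^4 = 4950^0.6/9585^0.6 = (4950/9585)^0.6 = 0.67268.
Hence δ = (0.67268)^(1/4) = 0.90563.

δ ≈ 0.906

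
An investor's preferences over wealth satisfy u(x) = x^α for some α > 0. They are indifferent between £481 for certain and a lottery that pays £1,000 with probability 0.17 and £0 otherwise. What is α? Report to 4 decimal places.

EU(lottery) = 0.17·1000^α + 0.83·0 = 0.17·1000^α.
Indifference: 481^α = 0.17·1000^α, so (481/1000)^α = 0.17.
Taking logs: α·ln(481/1000) = ln(0.17), so α = -1.7719568 / -0.7318880 ≈ 2.4211.

α ≈ 2.4211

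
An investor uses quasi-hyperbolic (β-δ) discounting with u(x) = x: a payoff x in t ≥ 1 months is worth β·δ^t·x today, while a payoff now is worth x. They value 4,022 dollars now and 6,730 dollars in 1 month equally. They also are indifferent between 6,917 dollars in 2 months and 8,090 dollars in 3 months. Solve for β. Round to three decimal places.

β ≈ 0.699

From the later pair, β·δ^2·6917 = β·δ^3·8090; dividing through, δ = 6917/8090 = 0.85501.
The first indifference: 4022 = β·δ·6730, so β = 4022/(δ·6730) = 4022/(0.85501·6730) ≈ 0.699.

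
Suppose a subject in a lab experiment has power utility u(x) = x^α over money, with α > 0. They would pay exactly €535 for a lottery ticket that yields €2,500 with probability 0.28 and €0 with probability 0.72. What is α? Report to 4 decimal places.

α ≈ 0.8256

EU(lottery) = 0.28·2500^α + 0.72·0 = 0.28·2500^α.
Indifference: 535^α = 0.28·2500^α, so (535/2500)^α = 0.28.
Taking logs: α·ln(535/2500) = ln(0.28), so α = -1.2729657 / -1.5417793 ≈ 0.8256.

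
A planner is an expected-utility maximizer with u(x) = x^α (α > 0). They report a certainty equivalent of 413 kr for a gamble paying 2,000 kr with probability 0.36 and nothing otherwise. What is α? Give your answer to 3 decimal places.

α ≈ 0.648

EU(lottery) = 0.36·2000^α + 0.64·0 = 0.36·2000^α.
Setting u(413) equal to that: 413^α = 0.36·2000^α ⇒ (413/2000)^α = 0.36.
Take logs: α = ln 0.36 / ln(413/2000) ≈ 0.64766.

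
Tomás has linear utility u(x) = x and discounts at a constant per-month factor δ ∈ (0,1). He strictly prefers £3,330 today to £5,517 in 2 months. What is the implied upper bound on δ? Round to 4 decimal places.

δ < 0.7769

Under u(x) = x this choice says 3330 > δ^2·5517.
Dividing by 5517: δ^2 < 0.60359. Both sides are positive, so the square root keeps the direction.
δ < 0.60359^(1/2) = 0.7769.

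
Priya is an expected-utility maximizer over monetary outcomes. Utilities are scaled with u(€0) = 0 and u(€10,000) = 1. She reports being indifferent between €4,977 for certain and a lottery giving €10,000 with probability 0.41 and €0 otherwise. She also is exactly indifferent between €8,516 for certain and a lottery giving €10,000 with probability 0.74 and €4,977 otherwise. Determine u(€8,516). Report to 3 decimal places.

0.847

First, u(€4,977) = 0.41·u(€10,000) + 0.59·u(€0) = 0.41.
Then u(€8,516) = 0.74·u(€10,000) + 0.26·u(€4,977) = 0.74·1.00 + 0.26·0.41 = 0.8466.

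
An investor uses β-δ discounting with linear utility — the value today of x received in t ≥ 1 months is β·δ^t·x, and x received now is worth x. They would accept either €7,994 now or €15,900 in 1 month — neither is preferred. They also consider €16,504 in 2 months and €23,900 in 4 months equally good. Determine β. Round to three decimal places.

From the later pair, β·δ^2·16504 = β·δ^4·23900; dividing through, δ^2 = 16504/23900 = 0.69054, so δ = 0.83099.
Substituting δ into 7994 = β·δ·15900: β = 7994/(13212.737) ≈ 0.605.

β ≈ 0.605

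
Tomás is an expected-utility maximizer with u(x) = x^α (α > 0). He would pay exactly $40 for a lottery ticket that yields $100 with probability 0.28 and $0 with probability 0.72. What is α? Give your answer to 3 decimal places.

EU(lottery) = 0.28·100^α + 0.72·0 = 0.28·100^α.
Equating: 40^α = 0.28·100^α, i.e. 0.4000^α = 0.28.
α = ln(0.28) / ln(40/100) = -1.272966/-0.916291 ≈ 1.389.

α ≈ 1.389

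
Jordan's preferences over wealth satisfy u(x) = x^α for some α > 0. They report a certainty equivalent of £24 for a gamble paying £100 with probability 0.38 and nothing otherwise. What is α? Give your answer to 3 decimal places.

α ≈ 0.678

Since u(0) = 0, the lottery's EU is 0.38·100^α.
Equating: 24^α = 0.38·100^α, i.e. 0.2400^α = 0.38.
α = ln(0.38) / ln(24/100) = -0.967584/-1.427116 ≈ 0.678.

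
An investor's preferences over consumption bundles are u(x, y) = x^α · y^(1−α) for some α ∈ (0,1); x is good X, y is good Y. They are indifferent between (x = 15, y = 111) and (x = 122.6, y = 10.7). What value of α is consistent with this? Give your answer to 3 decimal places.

Indifference: 15^α · 111^(1−α) = 122.6^α · 10.7^(1−α).
Taking logs: α·ln 15 + (1−α)·ln 111 = α·ln 122.6 + (1−α)·ln 10.7, i.e. α·-2.100877 = (1−α)·-2.339286.
With A = -2.100877 and B = -2.339286: α·A = (1−α)·B, so α = B/(A+B) = -2.339286/-4.440163 ≈ 0.527.

α ≈ 0.527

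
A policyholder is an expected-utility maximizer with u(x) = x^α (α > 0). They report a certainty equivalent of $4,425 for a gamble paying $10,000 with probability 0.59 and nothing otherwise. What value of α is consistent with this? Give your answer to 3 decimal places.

α ≈ 0.647

EU(lottery) = 0.59·10000^α + 0.41·0 = 0.59·10000^α.
Equating: 4425^α = 0.59·10000^α, i.e. 0.4425^α = 0.59.
α = ln(0.59) / ln(4425/10000) = -0.527633/-0.815315 ≈ 0.647.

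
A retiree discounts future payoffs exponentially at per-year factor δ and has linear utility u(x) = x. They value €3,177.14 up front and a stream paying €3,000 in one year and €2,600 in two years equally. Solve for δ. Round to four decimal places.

Equating present values: 3177.14 = 3000δ + 2600δ².
Rearranged: 2600δ² + 3000δ − 3177.14 = 0.
δ = (−3000 + √(3000² + 4·2600·3177.14)) / (2·2600) = (−3000 + √42042256.00) / 5200 ≈ 0.6700.

δ ≈ 0.6700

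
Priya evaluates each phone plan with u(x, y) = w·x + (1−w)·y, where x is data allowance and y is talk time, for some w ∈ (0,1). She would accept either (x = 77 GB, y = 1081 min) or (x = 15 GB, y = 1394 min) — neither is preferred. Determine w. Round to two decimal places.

w = 0.83

u(77,1081) = u(15,1394) means w·77 + (1−w)·1081 = w·15 + (1−w)·1394.
Collecting terms: w·62 = (1−w)·313.
Hence w = 313/(62+313) = 313/375 = 0.83.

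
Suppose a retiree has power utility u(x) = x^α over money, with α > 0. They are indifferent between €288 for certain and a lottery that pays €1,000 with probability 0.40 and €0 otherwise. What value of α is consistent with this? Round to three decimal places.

EU(lottery) = 0.40·1000^α + 0.60·0 = 0.40·1000^α.
Setting u(288) equal to that: 288^α = 0.40·1000^α ⇒ (288/1000)^α = 0.40.
α = ln(0.40) / ln(288/1000) = -0.916291/-1.244795 ≈ 0.736.

α ≈ 0.736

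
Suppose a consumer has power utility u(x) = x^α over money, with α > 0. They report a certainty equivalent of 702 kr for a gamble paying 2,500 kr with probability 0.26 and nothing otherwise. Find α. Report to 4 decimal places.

Since u(0) = 0, the lottery's EU is 0.26·2500^α.
Setting u(702) equal to that: 702^α = 0.26·2500^α ⇒ (702/2500)^α = 0.26.
Take logs: α = ln 0.26 / ln(702/2500) ≈ 1.060594.

α ≈ 1.0606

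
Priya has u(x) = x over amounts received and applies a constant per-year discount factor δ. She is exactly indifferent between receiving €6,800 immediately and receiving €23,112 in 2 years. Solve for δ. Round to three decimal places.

Equating discounted utilities: u(6800) = δ^2·u(23112) ⇒ δ^2 = u(6800)/u(23112).
With u(x) = x: δ^2 = 6800/23112 = 0.29422.
So δ = 0.29422^(1/2) ≈ 0.542.

δ ≈ 0.542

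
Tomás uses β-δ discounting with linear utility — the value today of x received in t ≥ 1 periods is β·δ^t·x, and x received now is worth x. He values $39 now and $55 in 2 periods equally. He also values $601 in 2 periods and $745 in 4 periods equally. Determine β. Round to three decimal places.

From the later pair, β·δ^2·601 = β·δ^4·745; dividing through, δ^2 = 601/745 = 0.80671, so δ = 0.89817.
Now use the now-vs-future pair: 39 = β·δ^2·55 gives β = 39/(0.80671·55) ≈ 0.879.

β ≈ 0.879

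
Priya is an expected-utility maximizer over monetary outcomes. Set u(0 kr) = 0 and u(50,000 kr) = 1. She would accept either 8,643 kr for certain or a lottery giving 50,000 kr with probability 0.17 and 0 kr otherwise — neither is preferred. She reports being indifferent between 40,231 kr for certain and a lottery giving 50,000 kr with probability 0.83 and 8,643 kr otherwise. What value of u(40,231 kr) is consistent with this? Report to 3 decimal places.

From the first indifference, u(8,643 kr) = 0.17·u(50,000 kr) + 0.83·u(0 kr) = 0.17·1 + 0.83·0 = 0.17.
Chaining: u(40,231 kr) = 0.83·1.00 + 0.17·0.17 = 0.8589.

0.859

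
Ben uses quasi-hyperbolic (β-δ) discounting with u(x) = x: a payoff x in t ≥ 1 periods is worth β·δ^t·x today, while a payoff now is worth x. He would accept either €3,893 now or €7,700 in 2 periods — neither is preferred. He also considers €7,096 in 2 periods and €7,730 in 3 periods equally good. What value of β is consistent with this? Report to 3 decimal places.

β ≈ 0.600

From the later pair, β·δ^2·7096 = β·δ^3·7730; dividing through, δ = 7096/7730 = 0.91798.
Substituting δ into 3893 = β·δ^2·7700: β = 3893/(6488.719) ≈ 0.600.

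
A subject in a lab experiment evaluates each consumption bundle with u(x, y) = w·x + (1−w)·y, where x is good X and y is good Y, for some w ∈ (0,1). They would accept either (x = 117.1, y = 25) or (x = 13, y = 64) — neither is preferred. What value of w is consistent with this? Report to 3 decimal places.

Equating utilities: w·117.1 + (1−w)·25 = w·13 + (1−w)·64.
Rearranging, 104.1·w − 39·(1−w) = 0.
So w/(1−w) = 39/104.1 = 0.3746, giving w = 39/(104.1+39) = 0.273.

w = 0.273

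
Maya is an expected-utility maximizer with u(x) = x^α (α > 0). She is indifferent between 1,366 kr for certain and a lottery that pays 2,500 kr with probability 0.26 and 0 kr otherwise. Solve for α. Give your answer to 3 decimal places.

α ≈ 2.229

Since u(0) = 0, the lottery's EU is 0.26·2500^α.
Indifference: 1366^α = 0.26·2500^α, so (1366/2500)^α = 0.26.
Taking logs: α·ln(1366/2500) = ln(0.26), so α = -1.347074 / -0.604404 ≈ 2.229.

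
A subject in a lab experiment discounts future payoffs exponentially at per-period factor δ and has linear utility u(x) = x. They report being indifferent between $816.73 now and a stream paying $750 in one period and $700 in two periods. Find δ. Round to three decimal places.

Present value of the stream is 750·δ + 700·δ². Indifference gives 750δ + 700δ² = 816.73.
So 700δ² + 750δ − 816.73 = 0.
The positive root is δ = [−750 + √(750² + 4·700·816.73)] / (2·700) = (−750 + 1688.000)/1400 ≈ 0.670.

δ ≈ 0.670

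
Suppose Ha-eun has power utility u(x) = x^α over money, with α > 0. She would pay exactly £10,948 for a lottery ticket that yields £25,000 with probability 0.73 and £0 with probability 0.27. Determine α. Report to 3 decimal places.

α ≈ 0.381

The lottery's expected utility is 0.73·u(25000) + 0.27·u(0) = 0.73·25000^α (since u(0) = 0 for α > 0).
Equating: 10948^α = 0.73·25000^α, i.e. 0.4379^α = 0.73.
Taking logs: α·ln(10948/25000) = ln(0.73), so α = -0.314711 / -0.825719 ≈ 0.381.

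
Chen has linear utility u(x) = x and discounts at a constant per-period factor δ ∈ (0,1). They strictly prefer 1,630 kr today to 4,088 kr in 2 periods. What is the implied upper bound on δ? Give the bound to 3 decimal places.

δ < 0.631

The preference means 1630 > δ^2·4088.
So δ^2 < 1630/4088 = 0.39873; taking the square root of both positive sides preserves the inequality.
δ < (1630/4088)^(1/2) ≈ 0.631.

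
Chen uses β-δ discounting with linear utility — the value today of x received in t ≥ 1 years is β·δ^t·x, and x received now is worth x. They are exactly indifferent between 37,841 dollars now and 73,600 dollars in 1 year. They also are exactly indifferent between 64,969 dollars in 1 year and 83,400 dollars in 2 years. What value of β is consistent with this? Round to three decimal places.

β ≈ 0.660

The second indifference involves only future payoffs, so β cancels: β·δ^1·64969 = β·δ^2·83400, giving δ = 64969/83400 = 0.77900.
Substituting δ into 37841 = β·δ·73600: β = 37841/(57334.753) ≈ 0.660.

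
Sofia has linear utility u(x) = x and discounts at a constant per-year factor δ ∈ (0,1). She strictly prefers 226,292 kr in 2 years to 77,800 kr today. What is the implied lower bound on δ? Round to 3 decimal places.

The preference means 77800 < δ^2·226292.
Hence δ^2 > 77800/226292 = 0.34380, and x ↦ x^(1/2) is increasing on (0,∞).
δ > (77800/226292)^(1/2) ≈ 0.586.

δ > 0.586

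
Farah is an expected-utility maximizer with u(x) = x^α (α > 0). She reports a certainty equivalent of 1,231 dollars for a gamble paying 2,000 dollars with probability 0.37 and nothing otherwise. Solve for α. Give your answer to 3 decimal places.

EU(lottery) = 0.37·2000^α + 0.63·0 = 0.37·2000^α.
Indifference: 1231^α = 0.37·2000^α, so (1231/2000)^α = 0.37.
Take logs: α = ln 0.37 / ln(1231/2000) ≈ 2.04865.

α ≈ 2.049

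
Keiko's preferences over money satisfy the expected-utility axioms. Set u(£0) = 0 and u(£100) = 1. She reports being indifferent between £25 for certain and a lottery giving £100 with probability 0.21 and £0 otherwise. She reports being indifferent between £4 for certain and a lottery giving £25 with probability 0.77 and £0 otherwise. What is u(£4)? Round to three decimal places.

0.162

First, u(£25) = 0.21·u(£100) + 0.79·u(£0) = 0.21.
The second indifference gives u(£4) = 0.77·u(£25) + 0.23·u(£0) = 0.77·0.21 + 0.23·0.00 = 0.1617.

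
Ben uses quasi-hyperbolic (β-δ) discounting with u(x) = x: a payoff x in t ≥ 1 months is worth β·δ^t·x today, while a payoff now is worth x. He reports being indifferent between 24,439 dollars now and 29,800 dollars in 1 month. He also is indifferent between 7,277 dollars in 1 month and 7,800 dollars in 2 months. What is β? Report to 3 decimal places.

β ≈ 0.879

From the later pair, β·δ^1·7277 = β·δ^2·7800; dividing through, δ = 7277/7800 = 0.93295.
The first indifference: 24439 = β·δ·29800, so β = 24439/(δ·29800) = 24439/(0.93295·29800) ≈ 0.879.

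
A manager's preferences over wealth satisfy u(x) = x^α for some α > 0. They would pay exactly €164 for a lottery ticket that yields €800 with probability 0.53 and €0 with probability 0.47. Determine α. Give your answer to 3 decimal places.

The lottery's expected utility is 0.53·u(800) + 0.47·u(0) = 0.53·800^α (since u(0) = 0 for α > 0).
Setting u(164) equal to that: 164^α = 0.53·800^α ⇒ (164/800)^α = 0.53.
Taking logs: α·ln(164/800) = ln(0.53), so α = -0.634878 / -1.584745 ≈ 0.401.

α ≈ 0.401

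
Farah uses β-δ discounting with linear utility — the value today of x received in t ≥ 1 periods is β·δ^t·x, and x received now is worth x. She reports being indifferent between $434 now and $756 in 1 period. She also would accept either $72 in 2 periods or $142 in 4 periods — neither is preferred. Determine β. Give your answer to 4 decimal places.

From the later pair, β·δ^2·72 = β·δ^4·142; dividing through, δ^2 = 72/142 = 0.50704, so δ = 0.71207.
The first indifference: 434 = β·δ·756, so β = 434/(δ·756) = 434/(0.71207·756) ≈ 0.8062.

β ≈ 0.8062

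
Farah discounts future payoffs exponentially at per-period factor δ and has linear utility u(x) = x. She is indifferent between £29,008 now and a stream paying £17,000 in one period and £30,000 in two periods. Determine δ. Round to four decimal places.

The stream is worth 17000δ + 30000δ² today, so 17000δ + 30000δ² = 29008.
Rearranged: 30000δ² + 17000δ − 29008 = 0.
By the quadratic formula (taking the positive root), δ = (−17000 + √3769960000.00) / 60000 ≈ 0.7400.

δ ≈ 0.7400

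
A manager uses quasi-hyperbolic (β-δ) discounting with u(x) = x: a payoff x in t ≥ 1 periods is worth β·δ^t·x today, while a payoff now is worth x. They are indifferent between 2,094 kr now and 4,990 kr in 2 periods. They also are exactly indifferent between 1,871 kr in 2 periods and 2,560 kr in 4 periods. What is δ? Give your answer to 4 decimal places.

From the later pair, β·δ^2·1871 = β·δ^4·2560; dividing through, δ^2 = 1871/2560 = 0.73086, so δ = 0.85490.

δ ≈ 0.8549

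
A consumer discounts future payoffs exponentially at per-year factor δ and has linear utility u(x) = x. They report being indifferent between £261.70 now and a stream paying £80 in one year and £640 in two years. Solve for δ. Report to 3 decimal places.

δ ≈ 0.580

Present value of the stream is 80·δ + 640·δ². Indifference gives 80δ + 640δ² = 261.70.
So 640δ² + 80δ − 261.70 = 0.
By the quadratic formula (taking the positive root), δ = (−80 + √676352.00) / 1280 ≈ 0.580.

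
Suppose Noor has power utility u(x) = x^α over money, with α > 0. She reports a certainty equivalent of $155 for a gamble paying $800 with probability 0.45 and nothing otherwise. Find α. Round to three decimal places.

α ≈ 0.487

EU(lottery) = 0.45·800^α + 0.55·0 = 0.45·800^α.
Setting u(155) equal to that: 155^α = 0.45·800^α ⇒ (155/800)^α = 0.45.
Take logs: α = ln 0.45 / ln(155/800) ≈ 0.48654.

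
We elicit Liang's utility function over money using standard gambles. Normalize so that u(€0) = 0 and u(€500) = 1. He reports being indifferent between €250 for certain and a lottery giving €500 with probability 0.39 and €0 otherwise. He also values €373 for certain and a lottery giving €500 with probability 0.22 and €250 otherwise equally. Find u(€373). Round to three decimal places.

0.524

First, u(€250) = 0.39·u(€500) + 0.61·u(€0) = 0.39.
Chaining: u(€373) = 0.22·1.00 + 0.78·0.39 = 0.5242.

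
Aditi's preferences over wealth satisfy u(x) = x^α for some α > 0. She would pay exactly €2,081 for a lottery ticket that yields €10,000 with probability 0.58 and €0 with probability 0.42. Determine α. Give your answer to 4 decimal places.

EU(lottery) = 0.58·10000^α + 0.42·0 = 0.58·10000^α.
Indifference: 2081^α = 0.58·10000^α, so (2081/10000)^α = 0.58.
Take logs: α = ln 0.58 / ln(2081/10000) ≈ 0.347018.

α ≈ 0.3470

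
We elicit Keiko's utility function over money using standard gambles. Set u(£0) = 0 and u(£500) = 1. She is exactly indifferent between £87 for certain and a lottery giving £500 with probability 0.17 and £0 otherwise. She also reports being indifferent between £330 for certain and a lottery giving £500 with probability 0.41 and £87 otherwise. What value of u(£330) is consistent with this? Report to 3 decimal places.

0.510

From the first indifference, u(£87) = 0.17·u(£500) + 0.83·u(£0) = 0.17·1 + 0.83·0 = 0.17.
The second indifference gives u(£330) = 0.41·u(£500) + 0.59·u(£87) = 0.41·1.00 + 0.59·0.17 = 0.5103.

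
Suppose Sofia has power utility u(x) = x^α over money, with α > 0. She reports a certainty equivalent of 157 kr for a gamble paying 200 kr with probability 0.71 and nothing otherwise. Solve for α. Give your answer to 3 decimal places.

EU(lottery) = 0.71·200^α + 0.29·0 = 0.71·200^α.
Equating: 157^α = 0.71·200^α, i.e. 0.7850^α = 0.71.
α = ln(0.71) / ln(157/200) = -0.342490/-0.242072 ≈ 1.415.

α ≈ 1.415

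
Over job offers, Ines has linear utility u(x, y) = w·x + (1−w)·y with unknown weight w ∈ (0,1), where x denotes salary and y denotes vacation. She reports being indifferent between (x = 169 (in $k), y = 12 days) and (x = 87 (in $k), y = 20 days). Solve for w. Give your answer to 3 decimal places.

u(169,12) = u(87,20) means w·169 + (1−w)·12 = w·87 + (1−w)·20.
Collecting terms: w·82 = (1−w)·8.
So w/(1−w) = 8/82 = 0.0976, giving w = 8/(82+8) = 0.089.

w = 0.089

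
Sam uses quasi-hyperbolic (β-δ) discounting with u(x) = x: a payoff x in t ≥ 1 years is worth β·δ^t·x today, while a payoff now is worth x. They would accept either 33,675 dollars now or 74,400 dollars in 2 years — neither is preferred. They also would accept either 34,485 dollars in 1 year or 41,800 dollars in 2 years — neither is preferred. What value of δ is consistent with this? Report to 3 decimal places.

The second indifference involves only future payoffs, so β cancels: β·δ^1·34485 = β·δ^2·41800, giving δ = 34485/41800 = 0.82500.

δ ≈ 0.825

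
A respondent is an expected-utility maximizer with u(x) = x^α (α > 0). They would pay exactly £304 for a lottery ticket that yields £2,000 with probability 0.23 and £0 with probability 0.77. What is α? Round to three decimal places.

α ≈ 0.780

The lottery's expected utility is 0.23·u(2000) + 0.77·u(0) = 0.23·2000^α (since u(0) = 0 for α > 0).
Indifference: 304^α = 0.23·2000^α, so (304/2000)^α = 0.23.
Taking logs: α·ln(304/2000) = ln(0.23), so α = -1.469676 / -1.883875 ≈ 0.780.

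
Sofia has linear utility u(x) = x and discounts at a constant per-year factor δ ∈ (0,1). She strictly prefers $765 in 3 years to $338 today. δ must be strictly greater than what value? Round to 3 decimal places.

δ > 0.762

Under u(x) = x this choice says 338 < δ^3·765.
So δ^3 > 338/765 = 0.44183; taking the cube root of both positive sides preserves the inequality.
δ > 0.44183^(1/3) = 0.762.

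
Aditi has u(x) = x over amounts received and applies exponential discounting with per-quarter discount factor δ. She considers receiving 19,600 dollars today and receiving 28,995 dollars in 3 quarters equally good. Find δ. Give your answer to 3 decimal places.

The payoff in 3 quarters is discounted by δ^3, so u(19600) = δ^3·u(28995) and δ^3 = u(19600)/u(28995).
With u(x) = x: δ^3 = 19600/28995 = 0.67598.
So δ = 0.67598^(1/3) ≈ 0.878.

δ ≈ 0.878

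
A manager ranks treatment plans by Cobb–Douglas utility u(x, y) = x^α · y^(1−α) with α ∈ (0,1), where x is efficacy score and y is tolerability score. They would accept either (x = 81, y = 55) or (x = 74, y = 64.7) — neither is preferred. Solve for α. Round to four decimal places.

α ≈ 0.6425

The Cobb–Douglas utilities coincide, so 81^α·55^(1−α) = 74^α·64.7^(1−α).
Rearrange to (81/74)^α = (64.7/55)^(1−α) and take logs: α·0.0903841 = (1−α)·0.1624280.
So α/(1−α) = (0.1624280)/(0.0903841) = 1.7970860, and α = 1.7970860/2.7970860 ≈ 0.6425.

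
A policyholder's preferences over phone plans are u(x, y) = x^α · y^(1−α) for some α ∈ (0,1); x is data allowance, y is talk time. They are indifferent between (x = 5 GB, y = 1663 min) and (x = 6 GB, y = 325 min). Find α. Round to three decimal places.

Indifference: 5^α · 1663^(1−α) = 6^α · 325^(1−α).
Rearrange to (5/6)^α = (325/1663)^(1−α) and take logs: α·-0.182322 = (1−α)·-1.632553.
Thus α·(-1.814875) = -1.632553, so α = -1.632553/-1.814875 ≈ 0.900.

α ≈ 0.900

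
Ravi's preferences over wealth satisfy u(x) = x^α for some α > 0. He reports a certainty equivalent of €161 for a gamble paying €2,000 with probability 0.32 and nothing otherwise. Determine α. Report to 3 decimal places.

α ≈ 0.452

Since u(0) = 0, the lottery's EU is 0.32·2000^α.
Setting u(161) equal to that: 161^α = 0.32·2000^α ⇒ (161/2000)^α = 0.32.
Taking logs: α·ln(161/2000) = ln(0.32), so α = -1.139434 / -2.519498 ≈ 0.452.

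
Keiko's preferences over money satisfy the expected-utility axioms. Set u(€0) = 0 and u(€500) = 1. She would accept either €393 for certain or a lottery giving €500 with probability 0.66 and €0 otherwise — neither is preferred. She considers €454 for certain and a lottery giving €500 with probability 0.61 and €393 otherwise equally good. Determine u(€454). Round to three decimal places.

The first gamble pins u(€393): it must equal 0.66·1 + 0.34·0 = 0.66.
Chaining: u(€454) = 0.61·1.00 + 0.39·0.66 = 0.8674.

0.867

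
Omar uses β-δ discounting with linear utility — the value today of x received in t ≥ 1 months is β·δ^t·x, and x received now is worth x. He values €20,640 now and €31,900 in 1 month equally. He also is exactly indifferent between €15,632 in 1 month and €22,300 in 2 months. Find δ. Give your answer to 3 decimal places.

The second indifference involves only future payoffs, so β cancels: β·δ^1·15632 = β·δ^2·22300, giving δ = 15632/22300 = 0.70099.

δ ≈ 0.701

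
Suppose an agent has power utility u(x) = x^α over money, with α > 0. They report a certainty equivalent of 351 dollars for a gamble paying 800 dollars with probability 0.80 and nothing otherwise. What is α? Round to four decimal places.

Since u(0) = 0, the lottery's EU is 0.80·800^α.
Equating: 351^α = 0.80·800^α, i.e. 0.4387^α = 0.80.
Take logs: α = ln 0.80 / ln(351/800) ≈ 0.270863.

α ≈ 0.2709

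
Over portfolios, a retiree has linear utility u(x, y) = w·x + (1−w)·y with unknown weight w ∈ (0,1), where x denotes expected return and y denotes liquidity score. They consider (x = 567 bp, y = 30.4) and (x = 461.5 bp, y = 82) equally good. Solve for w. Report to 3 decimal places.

Indifference: w·567 + (1−w)·30.4 = w·461.5 + (1−w)·82.
w·(567−461.5) = (1−w)·(82−30.4), i.e. w·105.5 = (1−w)·51.6.
Hence w = 51.6/(105.5+51.6) = 51.6/157.1 = 0.328.

w = 0.328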